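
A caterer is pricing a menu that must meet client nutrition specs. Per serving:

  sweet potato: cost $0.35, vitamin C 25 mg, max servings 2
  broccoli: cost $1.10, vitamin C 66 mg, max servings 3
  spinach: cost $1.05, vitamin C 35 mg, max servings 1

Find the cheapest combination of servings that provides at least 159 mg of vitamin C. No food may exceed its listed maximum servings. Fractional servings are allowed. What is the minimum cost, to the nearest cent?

Cost per mg of vitamin C: sweet potato $0.0140, broccoli $0.0167, spinach $0.0300.
Take 2 servings of sweet potato: +50.0 mg vitamin C for $0.70 (total $0.70, still need 109.0 mg).
Take 1.652 servings of broccoli: +109.0 mg vitamin C for $1.82 (total $2.52, still need 0.0 mg).
Greedy by cheapest-per-mg is optimal for a single linear constraint, so the minimum cost is $2.52.

$2.52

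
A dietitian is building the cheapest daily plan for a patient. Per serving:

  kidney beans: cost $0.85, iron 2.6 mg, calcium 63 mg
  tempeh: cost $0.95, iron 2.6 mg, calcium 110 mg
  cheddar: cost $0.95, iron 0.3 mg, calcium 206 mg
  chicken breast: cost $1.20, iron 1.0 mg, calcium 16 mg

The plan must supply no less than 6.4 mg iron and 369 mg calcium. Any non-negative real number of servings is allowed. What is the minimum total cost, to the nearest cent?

$2.77

With two linear requirements the optimum uses one or two foods; enumerate the corners.
kidney beans only: max(6.4/2.6, 369/63) = 5.857 servings → $4.98.
tempeh only: max(6.4/2.6, 369/110) = 3.355 servings → $3.19.
cheddar only: max(6.4/0.3, 369/206) = 21.33 servings → $20.27.
chicken breast only: max(6.4/1.0, 369/16) = 23.06 servings → $27.68.
kidney beans + tempeh: intersection lies outside the first quadrant.
kidney beans + cheddar with both tight: 2.337 servings and 1.076 servings → $3.01.
kidney beans + chicken breast: the both-tight solution has a negative serving — not a feasible corner.
tempeh + cheddar with both tight: 2.403 servings and 0.5082 servings → $2.77.
tempeh + chicken breast: the both-tight solution has a negative serving — not a feasible corner.
cheddar + chicken breast with both tight: 1.325 servings and 6.002 servings → $8.46.
The minimum over all feasible corners is $2.77.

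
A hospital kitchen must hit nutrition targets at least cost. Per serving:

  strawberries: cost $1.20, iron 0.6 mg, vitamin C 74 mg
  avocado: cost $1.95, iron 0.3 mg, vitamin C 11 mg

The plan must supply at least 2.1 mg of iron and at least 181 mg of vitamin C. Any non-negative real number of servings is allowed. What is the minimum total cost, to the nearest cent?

$4.20

Minimising a linear cost over {iron ≥ 2.1, vitamin C ≥ 181, servings ≥ 0} — the optimum is at a vertex, using one or two foods.
strawberries only: max(2.1/0.6, 181/74) = 3.5 servings → $4.20.
avocado only: max(2.1/0.3, 181/11) = 16.45 servings → $32.09.
strawberries + avocado with both tight: 2 servings and 3 servings → $8.25.
So the least-cost plan costs $4.20.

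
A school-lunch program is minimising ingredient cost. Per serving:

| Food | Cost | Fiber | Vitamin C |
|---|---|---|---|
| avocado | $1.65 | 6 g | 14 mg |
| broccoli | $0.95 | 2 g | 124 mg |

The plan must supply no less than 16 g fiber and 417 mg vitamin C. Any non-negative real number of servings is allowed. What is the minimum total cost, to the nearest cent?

A basic optimal solution has at most two foods positive. Try each food alone and each pair with both targets met exactly.
avocado only: max(16/6, 417/14) = 29.79 servings → $49.15.
broccoli only: max(16/2, 417/124) = 8 servings → $7.60.
avocado + broccoli with both tight: 1.606 servings and 3.182 servings → $5.67.
Cheapest feasible corner: $5.67.

$5.67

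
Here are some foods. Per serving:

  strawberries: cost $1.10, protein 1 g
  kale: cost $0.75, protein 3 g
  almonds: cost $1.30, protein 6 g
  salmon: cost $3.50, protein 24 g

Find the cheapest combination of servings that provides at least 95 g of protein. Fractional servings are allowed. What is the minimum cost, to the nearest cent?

$13.85

Cost per g of protein: salmon $0.1458, almonds $0.2167, kale $0.2500, strawberries $1.1000.
With no serving limits, use only salmon: 95 g / 24 g = 3.958 servings × $3.50 = $13.85.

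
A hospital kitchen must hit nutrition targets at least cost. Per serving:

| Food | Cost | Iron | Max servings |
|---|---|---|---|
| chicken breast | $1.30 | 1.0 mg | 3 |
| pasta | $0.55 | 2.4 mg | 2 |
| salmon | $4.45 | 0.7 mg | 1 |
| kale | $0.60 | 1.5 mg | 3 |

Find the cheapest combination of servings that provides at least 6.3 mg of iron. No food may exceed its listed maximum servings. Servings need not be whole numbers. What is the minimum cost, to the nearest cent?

Cost per mg of iron: pasta $0.2292, kale $0.4000, chicken breast $1.3000, salmon $6.3571.
Take 2 servings of pasta: +4.8 mg iron for $1.10 (total $1.10, still need 1.5 mg).
Take 1 serving of kale: +1.5 mg iron for $0.60 (total $1.70, still need 0.0 mg).
Greedy by cheapest-per-mg is optimal for a single linear constraint, so the minimum cost is $1.70.

$1.70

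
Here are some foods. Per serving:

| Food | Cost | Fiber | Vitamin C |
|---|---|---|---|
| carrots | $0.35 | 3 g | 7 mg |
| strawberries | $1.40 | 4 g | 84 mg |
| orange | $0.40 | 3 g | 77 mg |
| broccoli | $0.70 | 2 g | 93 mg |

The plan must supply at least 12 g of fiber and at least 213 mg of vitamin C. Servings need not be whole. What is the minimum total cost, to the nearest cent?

$1.53

carrots only: max(12/3, 213/7) = 30.43 servings → $10.65.
strawberries only: max(12/4, 213/84) = 3 servings → $4.20.
orange only: max(12/3, 213/77) = 4 servings → $1.60.
broccoli only: max(12/2, 213/93) = 6 servings → $4.20.
carrots + strawberries with both tight: 0.6964 servings and 2.478 servings → $3.71.
carrots + orange with both tight: 1.357 servings and 2.643 servings → $1.53.
carrots + broccoli with both tight: 2.604 servings and 2.094 servings → $2.38.
strawberries + orange: the both-tight solution has a negative serving — not a feasible corner.
strawberries + broccoli: the both-tight solution has a negative serving — not a feasible corner.
orange + broccoli with both targets exact would need a negative amount; discard.
So the least-cost plan costs $1.53.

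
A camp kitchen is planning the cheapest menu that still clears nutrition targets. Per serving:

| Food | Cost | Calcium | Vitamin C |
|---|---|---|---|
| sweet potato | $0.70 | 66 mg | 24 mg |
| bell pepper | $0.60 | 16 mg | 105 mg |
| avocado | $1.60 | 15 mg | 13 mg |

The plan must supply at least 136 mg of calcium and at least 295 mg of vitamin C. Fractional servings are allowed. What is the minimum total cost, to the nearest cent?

$2.51

Compare the cost at each extreme point of the feasible region.
sweet potato only: max(136/66, 295/24) = 12.29 servings → $8.60.
bell pepper only: max(136/16, 295/105) = 8.5 servings → $5.10.
avocado only: max(136/15, 295/13) = 22.69 servings → $36.31.
sweet potato + bell pepper with both tight: 1.46 servings and 2.476 servings → $2.51.
sweet potato + avocado: the both-tight solution has a negative serving — not a feasible corner.
bell pepper + avocado with both tight: 1.944 servings and 6.993 servings → $12.36.
Cheapest feasible corner: $2.51.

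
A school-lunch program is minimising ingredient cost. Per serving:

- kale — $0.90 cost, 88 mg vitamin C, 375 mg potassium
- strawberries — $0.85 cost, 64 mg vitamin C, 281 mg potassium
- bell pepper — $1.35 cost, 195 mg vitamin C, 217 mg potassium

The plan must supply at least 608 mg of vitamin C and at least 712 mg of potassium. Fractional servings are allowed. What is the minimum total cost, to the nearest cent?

$4.25

At the optimum either one food covers both requirements or two foods hit both targets exactly; no other combination can be cheaper.
kale only: max(608/88, 712/375) = 6.909 servings → $6.22.
strawberries only: max(608/64, 712/281) = 9.5 servings → $8.07.
bell pepper only: max(608/195, 712/217) = 3.281 servings → $4.43.
kale + strawberries with both targets exact would need a negative amount; discard.
kale + bell pepper with both tight: 0.1278 servings and 3.06 servings → $4.25.
strawberries + bell pepper with both tight: 0.1688 servings and 3.063 servings → $4.28.
Cheapest feasible corner: $4.25.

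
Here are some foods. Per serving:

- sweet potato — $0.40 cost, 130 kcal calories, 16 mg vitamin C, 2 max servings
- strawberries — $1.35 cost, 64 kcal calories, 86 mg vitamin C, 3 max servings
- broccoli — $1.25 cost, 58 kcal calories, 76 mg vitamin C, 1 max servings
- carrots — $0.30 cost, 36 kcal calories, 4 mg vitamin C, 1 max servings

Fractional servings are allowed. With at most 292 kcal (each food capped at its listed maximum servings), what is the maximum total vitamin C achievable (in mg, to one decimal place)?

Vitamin C per kcal: strawberries 1.344, broccoli 1.31, sweet potato 0.1231, carrots 0.1111.
Take 3 servings of strawberries: uses 192 kcal, +258.0 mg vitamin C (running total 258.0 mg).
Take 1 serving of broccoli: uses 58 kcal, +76.0 mg vitamin C (running total 334.0 mg).
Take 0.3231 servings of sweet potato: uses 42 kcal, +5.2 mg vitamin C (running total 339.2 mg).
Greedy by best ratio exhausts the calories allowance optimally: 339.2 mg.

339.2 mg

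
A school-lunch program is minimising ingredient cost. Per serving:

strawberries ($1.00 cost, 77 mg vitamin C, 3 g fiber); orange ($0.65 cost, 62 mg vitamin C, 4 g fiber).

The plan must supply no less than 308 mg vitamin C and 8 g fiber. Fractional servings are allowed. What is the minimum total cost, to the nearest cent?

$3.23

strawberries only: max(308/77, 8/3) = 4 servings → $4.00.
orange only: max(308/62, 8/4) = 4.968 servings → $3.23.
strawberries + orange: intersection lies outside the first quadrant.
The minimum over all feasible corners is $3.23.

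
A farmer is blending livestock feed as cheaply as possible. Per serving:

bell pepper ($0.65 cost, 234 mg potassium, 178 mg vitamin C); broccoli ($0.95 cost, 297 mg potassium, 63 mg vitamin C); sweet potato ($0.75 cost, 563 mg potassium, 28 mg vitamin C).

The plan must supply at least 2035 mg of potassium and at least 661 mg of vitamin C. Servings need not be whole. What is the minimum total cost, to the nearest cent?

$3.85

bell pepper only: max(2035/234, 661/178) = 8.697 servings → $5.65.
broccoli only: max(2035/297, 661/63) = 10.49 servings → $9.97.
sweet potato only: max(2035/563, 661/28) = 23.61 servings → $17.71.
bell pepper + broccoli with both tight: 1.787 servings and 5.444 servings → $6.33.
bell pepper + sweet potato with both tight: 3.365 servings and 2.216 servings → $3.85.
broccoli + sweet potato with both targets exact would need a negative amount; discard.
Cheapest feasible corner: $3.85.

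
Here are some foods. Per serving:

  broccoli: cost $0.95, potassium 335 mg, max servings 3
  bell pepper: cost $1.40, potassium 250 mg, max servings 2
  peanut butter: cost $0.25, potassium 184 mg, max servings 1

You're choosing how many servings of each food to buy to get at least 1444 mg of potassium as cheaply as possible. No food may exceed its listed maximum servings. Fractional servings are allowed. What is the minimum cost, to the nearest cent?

Cost per mg of potassium: peanut butter $0.0014, broccoli $0.0028, bell pepper $0.0056.
Take 1 serving of peanut butter: +184.0 mg potassium for $0.25 (total $0.25, still need 1260.0 mg).
Take 3 servings of broccoli: +1005.0 mg potassium for $2.85 (total $3.10, still need 255.0 mg).
Take 1.02 servings of bell pepper: +255.0 mg potassium for $1.43 (total $4.53, still need 0.0 mg).
Filling from the cheapest source first is optimal under one linear minimum: $4.53.

$4.53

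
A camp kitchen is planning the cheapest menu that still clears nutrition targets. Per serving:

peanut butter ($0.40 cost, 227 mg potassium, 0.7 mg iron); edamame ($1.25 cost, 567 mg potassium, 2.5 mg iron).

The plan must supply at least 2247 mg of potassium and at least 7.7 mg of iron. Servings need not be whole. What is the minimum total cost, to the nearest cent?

A basic optimal solution has at most two foods positive. Try each food alone and each pair with both targets met exactly.
peanut butter only: max(2247/227, 7.7/0.7) = 11 servings → $4.40.
edamame only: max(2247/567, 7.7/2.5) = 3.963 servings → $4.95.
peanut butter + edamame with both tight: 7.336 servings and 1.026 servings → $4.22.
Cheapest feasible corner: $4.22.

$4.22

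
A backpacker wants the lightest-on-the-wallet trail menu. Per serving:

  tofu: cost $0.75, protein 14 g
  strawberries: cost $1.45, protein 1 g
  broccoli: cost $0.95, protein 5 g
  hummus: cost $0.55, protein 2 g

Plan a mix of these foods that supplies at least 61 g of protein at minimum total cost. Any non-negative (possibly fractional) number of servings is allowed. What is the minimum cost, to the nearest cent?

$3.27

Cost per g of protein: tofu $0.0536, broccoli $0.1900, hummus $0.2750, strawberries $1.4500.
With no serving limits, use only tofu: 61 g / 14 g = 4.357 servings × $0.75 = $3.27.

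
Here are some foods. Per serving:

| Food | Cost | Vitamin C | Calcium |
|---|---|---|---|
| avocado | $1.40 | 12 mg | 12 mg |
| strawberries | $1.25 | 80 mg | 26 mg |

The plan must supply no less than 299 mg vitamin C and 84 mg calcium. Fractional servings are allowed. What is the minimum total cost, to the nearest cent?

$4.67

Two binding constraints pin down two serving amounts, so the optimal mix uses at most two foods. The candidates are each food alone (scaled to the tighter of vitamin C/calcium) and each pair with both constraints tight.
avocado only: max(299/12, 84/12) = 24.92 servings → $34.88.
strawberries only: max(299/80, 84/26) = 3.737 servings → $4.67.
avocado + strawberries: the both-tight solution has a negative serving — not a feasible corner.
Cheapest feasible corner: $4.67.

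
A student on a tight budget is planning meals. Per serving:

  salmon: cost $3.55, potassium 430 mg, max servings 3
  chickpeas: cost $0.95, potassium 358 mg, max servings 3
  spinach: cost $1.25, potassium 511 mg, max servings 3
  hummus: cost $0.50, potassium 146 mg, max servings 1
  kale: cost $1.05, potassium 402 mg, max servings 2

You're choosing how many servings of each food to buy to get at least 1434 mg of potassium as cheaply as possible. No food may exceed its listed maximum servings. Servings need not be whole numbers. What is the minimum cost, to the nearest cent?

Cost per mg of potassium: spinach $0.0024, kale $0.0026, chickpeas $0.0027, hummus $0.0034, salmon $0.0083.
Take 2.806 servings of spinach: +1434.0 mg potassium for $3.51 (total $3.51, still need 0.0 mg).
Greedy by cheapest-per-mg is optimal for a single linear constraint, so the minimum cost is $3.51.

$3.51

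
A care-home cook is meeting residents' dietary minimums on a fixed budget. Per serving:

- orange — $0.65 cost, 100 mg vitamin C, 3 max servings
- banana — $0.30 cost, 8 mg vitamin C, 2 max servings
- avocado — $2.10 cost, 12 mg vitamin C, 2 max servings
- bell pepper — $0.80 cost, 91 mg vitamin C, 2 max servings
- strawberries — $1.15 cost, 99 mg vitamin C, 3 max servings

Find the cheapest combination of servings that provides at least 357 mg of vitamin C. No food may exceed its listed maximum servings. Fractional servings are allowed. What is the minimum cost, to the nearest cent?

$2.45

Cost per mg of vitamin C: orange $0.0065, bell pepper $0.0088, strawberries $0.0116, banana $0.0375, avocado $0.1750.
Take 3 servings of orange: +300.0 mg vitamin C for $1.95 (total $1.95, still need 57.0 mg).
Take 0.6264 servings of bell pepper: +57.0 mg vitamin C for $0.50 (total $2.45, still need 0.0 mg).
Filling from the cheapest source first is optimal under one linear minimum: $2.45.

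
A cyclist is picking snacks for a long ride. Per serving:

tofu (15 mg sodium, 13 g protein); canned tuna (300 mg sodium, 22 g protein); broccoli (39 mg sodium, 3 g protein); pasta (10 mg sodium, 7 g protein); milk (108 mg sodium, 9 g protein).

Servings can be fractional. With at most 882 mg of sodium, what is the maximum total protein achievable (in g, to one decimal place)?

764.4 g

Protein per mg sodium: tofu 0.8667, pasta 0.7, milk 0.08333, broccoli 0.07692, canned tuna 0.07333.
With no serving limits, spend the whole sodium allowance on tofu: 882 mg / 15 mg × 13 g = 764.4 g.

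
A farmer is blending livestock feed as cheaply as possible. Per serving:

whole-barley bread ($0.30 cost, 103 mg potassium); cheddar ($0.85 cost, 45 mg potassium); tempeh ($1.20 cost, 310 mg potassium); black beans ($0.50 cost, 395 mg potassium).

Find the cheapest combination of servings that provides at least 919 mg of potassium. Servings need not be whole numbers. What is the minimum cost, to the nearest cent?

$1.16

Cost per mg of potassium: black beans $0.0013, whole-barley bread $0.0029, tempeh $0.0039, cheddar $0.0189.
With no serving limits, use only black beans: 919 mg / 395 mg = 2.327 servings × $0.50 = $1.16.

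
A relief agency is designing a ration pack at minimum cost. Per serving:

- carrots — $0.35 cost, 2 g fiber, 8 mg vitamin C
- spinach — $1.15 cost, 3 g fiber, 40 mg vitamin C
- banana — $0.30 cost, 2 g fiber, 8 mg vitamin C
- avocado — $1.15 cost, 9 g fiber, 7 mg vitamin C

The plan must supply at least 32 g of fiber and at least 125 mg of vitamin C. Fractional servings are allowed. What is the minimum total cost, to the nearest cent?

$4.78

An LP optimum is at a vertex; with two nutrient constraints at most two foods are used. Check each candidate.
carrots only: max(32/2, 125/8) = 16 servings → $5.60.
spinach only: max(32/3, 125/40) = 10.67 servings → $12.27.
banana only: max(32/2, 125/8) = 16 servings → $4.80.
avocado only: max(32/9, 125/7) = 17.86 servings → $20.54.
carrots + spinach with both targets exact would need a negative amount; discard.
carrots + banana (both tight): parallel constraints — no distinct corner.
carrots + avocado with both tight: 15.53 servings and 0.1034 servings → $5.56.
spinach + banana: the both-tight solution has a negative serving — not a feasible corner.
spinach + avocado with both tight: 2.658 servings and 2.67 servings → $6.13.
banana + avocado with both tight: 15.53 servings and 0.1034 servings → $4.78.
So the least-cost plan costs $4.78.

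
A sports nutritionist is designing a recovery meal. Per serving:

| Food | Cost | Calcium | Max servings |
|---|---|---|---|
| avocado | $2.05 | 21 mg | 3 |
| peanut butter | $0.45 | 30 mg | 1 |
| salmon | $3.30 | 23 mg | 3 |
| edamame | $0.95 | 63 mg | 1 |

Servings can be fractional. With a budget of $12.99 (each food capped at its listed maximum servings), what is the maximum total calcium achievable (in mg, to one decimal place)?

193.9 mg

Calcium per dollar: peanut butter 66.67, edamame 66.32, avocado 10.24, salmon 6.97.
Take 1 serving of peanut butter: spends $0.45, +30.0 mg calcium (running total 30.0 mg).
Take 1 serving of edamame: spends $0.95, +63.0 mg calcium (running total 93.0 mg).
Take 3 servings of avocado: spends $6.15, +63.0 mg calcium (running total 156.0 mg).
Take 1.648 servings of salmon: spends $5.44, +37.9 mg calcium (running total 193.9 mg).
Filling greedily by calcium-per-dollar is optimal for one linear limit, giving 193.9 mg.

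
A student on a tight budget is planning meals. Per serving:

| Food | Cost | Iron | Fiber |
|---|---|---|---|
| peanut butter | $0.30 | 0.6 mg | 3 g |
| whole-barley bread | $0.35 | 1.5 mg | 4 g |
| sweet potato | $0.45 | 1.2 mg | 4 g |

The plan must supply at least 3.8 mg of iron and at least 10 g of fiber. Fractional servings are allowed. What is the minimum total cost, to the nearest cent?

This is a tiny linear program; its minimum lies at a vertex of the feasible set. List the vertices and price them.
peanut butter only: max(3.8/0.6, 10/3) = 6.333 servings → $1.90.
whole-barley bread only: max(3.8/1.5, 10/4) = 2.533 servings → $0.89.
sweet potato only: max(3.8/1.2, 10/4) = 3.167 servings → $1.43.
peanut butter + whole-barley bread: the both-tight solution has a negative serving — not a feasible corner.
peanut butter + sweet potato with both targets exact would need a negative amount; discard.
whole-barley bread + sweet potato: the both-tight solution has a negative serving — not a feasible corner.
So the least-cost plan costs $0.89.

$0.89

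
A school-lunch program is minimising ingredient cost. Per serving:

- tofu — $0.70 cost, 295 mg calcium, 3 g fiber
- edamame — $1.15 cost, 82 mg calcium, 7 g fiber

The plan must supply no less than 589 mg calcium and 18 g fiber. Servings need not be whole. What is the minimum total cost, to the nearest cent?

$3.26

The cheapest plan sits at a corner of the feasible region — with two constraints it uses at most two foods.
tofu only: max(589/295, 18/3) = 6 servings → $4.20.
edamame only: max(589/82, 18/7) = 7.183 servings → $8.26.
tofu + edamame with both tight: 1.455 servings and 1.948 servings → $3.26.
Cheapest feasible corner: $3.26.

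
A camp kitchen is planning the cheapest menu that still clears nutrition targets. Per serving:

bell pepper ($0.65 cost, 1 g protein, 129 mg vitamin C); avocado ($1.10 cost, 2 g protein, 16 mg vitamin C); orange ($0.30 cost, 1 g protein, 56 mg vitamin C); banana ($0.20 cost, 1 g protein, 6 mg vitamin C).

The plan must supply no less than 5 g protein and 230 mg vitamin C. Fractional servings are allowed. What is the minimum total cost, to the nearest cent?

$1.40

bell pepper only: max(5/1, 230/129) = 5 servings → $3.25.
avocado only: max(5/2, 230/16) = 14.38 servings → $15.81.
orange only: max(5/1, 230/56) = 5 servings → $1.50.
banana only: max(5/1, 230/6) = 38.33 servings → $7.67.
bell pepper + avocado with both tight: 1.57 servings and 1.715 servings → $2.91.
bell pepper + orange: the both-tight solution has a negative serving — not a feasible corner.
bell pepper + banana with both tight: 1.626 servings and 3.374 servings → $1.73.
avocado + orange with both tight: 0.5208 servings and 3.958 servings → $1.76.
avocado + banana with both targets exact would need a negative amount; discard.
orange + banana with both tight: 4 servings and 1 serving → $1.40.
The minimum over all feasible corners is $1.40.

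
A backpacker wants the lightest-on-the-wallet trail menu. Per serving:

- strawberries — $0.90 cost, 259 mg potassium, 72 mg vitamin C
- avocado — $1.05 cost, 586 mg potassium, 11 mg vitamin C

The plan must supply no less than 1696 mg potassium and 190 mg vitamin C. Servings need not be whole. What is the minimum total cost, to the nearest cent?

strawberries only: max(1696/259, 190/72) = 6.548 servings → $5.89.
avocado only: max(1696/586, 190/11) = 17.27 servings → $18.14.
strawberries + avocado with both tight: 2.356 servings and 1.853 servings → $4.07.
The minimum over all feasible corners is $4.07.

$4.07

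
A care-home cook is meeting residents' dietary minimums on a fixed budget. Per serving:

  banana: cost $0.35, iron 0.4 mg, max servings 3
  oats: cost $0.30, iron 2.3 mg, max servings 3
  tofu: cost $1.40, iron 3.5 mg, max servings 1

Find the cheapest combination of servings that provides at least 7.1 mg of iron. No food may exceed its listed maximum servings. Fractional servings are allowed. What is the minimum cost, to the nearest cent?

$0.98

Cost per mg of iron: oats $0.1304, tofu $0.4000, banana $0.8750.
Take 3 servings of oats: +6.9 mg iron for $0.90 (total $0.90, still need 0.2 mg).
Take 0.05714 servings of tofu: +0.2 mg iron for $0.08 (total $0.98, still need 0.0 mg).
Greedy by cheapest-per-mg is optimal for a single linear constraint, so the minimum cost is $0.98.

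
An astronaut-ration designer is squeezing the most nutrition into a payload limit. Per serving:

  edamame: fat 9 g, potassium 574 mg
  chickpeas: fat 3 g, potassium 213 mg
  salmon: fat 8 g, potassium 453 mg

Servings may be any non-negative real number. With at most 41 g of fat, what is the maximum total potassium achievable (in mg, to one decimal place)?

Potassium per g fat: chickpeas 71, edamame 63.78, salmon 56.62.
With no serving limits, spend the whole fat allowance on chickpeas: 41 g / 3 g × 213 mg = 2911.0 mg.

2911.0 mg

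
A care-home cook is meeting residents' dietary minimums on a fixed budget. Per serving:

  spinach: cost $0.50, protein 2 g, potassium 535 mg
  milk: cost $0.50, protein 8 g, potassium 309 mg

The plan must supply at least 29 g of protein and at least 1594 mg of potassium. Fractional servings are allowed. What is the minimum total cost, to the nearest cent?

Compare the cost at each extreme point of the feasible region.
spinach only: max(29/2, 1594/535) = 14.5 servings → $7.25.
milk only: max(29/8, 1594/309) = 5.159 servings → $2.58.
spinach + milk with both tight: 1.035 servings and 3.366 servings → $2.20.
So the least-cost plan costs $2.20.

$2.20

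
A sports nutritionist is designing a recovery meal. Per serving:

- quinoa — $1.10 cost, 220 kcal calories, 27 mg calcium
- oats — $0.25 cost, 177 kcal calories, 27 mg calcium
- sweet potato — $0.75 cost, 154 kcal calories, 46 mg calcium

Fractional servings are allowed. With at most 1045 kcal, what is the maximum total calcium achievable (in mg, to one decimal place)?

Calcium per kcal: sweet potato 0.2987, oats 0.1525, quinoa 0.1227.
With no serving limits, spend the whole calories allowance on sweet potato: 1045 kcal / 154 kcal × 46 mg = 312.1 mg.

312.1 mg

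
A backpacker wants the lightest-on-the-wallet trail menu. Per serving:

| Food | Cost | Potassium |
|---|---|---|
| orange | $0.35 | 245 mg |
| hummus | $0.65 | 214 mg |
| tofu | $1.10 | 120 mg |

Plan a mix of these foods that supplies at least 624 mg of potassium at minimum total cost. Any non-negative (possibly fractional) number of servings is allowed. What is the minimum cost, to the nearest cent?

Cost per mg of potassium: orange $0.0014, hummus $0.0030, tofu $0.0092.
With no serving limits, use only orange: 624 mg / 245 mg = 2.547 servings × $0.35 = $0.89.

$0.89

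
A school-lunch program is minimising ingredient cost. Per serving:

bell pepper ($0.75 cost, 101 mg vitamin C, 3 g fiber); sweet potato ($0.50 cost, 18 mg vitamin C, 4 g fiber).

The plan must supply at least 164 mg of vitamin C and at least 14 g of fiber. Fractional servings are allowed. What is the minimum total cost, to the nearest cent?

$2.18

Minimising a linear cost over {vitamin C ≥ 164, fiber ≥ 14, servings ≥ 0} — the optimum is at a vertex, using one or two foods.
bell pepper only: max(164/101, 14/3) = 4.667 servings → $3.50.
sweet potato only: max(164/18, 14/4) = 9.111 servings → $4.56.
bell pepper + sweet potato with both tight: 1.154 servings and 2.634 servings → $2.18.
The minimum over all feasible corners is $2.18.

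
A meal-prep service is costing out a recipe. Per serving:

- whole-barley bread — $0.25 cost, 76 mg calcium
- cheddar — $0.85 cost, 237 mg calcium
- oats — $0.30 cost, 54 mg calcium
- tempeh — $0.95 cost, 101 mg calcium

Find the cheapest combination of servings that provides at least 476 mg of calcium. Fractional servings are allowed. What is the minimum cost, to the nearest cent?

$1.57

Cost per mg of calcium: whole-barley bread $0.0033, cheddar $0.0036, oats $0.0056, tempeh $0.0094.
With no serving limits, use only whole-barley bread: 476 mg / 76 mg = 6.263 servings × $0.25 = $1.57.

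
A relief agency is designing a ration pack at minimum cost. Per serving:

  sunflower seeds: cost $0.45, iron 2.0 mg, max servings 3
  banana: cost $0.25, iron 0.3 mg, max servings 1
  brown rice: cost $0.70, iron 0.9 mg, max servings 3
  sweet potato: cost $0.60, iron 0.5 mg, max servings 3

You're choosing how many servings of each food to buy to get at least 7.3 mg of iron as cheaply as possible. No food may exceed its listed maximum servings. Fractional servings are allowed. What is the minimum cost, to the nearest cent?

$2.36

Cost per mg of iron: sunflower seeds $0.2250, brown rice $0.7778, banana $0.8333, sweet potato $1.2000.
Take 3 servings of sunflower seeds: +6.0 mg iron for $1.35 (total $1.35, still need 1.3 mg).
Take 1.444 servings of brown rice: +1.3 mg iron for $1.01 (total $2.36, still need 0.0 mg).
Filling from the cheapest source first is optimal under one linear minimum: $2.36.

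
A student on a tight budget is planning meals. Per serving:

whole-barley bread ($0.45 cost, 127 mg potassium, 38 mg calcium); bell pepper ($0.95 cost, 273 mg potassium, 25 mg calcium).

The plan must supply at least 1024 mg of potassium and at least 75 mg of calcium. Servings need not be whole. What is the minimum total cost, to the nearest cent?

$3.56

Two binding constraints pin down two serving amounts, so the optimal mix uses at most two foods. The candidates are each food alone (scaled to the tighter of potassium/calcium) and each pair with both constraints tight.
whole-barley bread only: max(1024/127, 75/38) = 8.063 servings → $3.63.
bell pepper only: max(1024/273, 75/25) = 3.751 servings → $3.56.
whole-barley bread + bell pepper: intersection lies outside the first quadrant.
The minimum over all feasible corners is $3.56.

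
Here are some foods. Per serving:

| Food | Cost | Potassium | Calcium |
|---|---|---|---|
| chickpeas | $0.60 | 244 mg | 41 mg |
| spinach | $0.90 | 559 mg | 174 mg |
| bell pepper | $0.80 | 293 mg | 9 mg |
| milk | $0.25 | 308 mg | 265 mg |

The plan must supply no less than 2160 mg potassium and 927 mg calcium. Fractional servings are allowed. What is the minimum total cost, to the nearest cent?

$1.75

An LP optimum is at a vertex; with two nutrient constraints at most two foods are used. Check each candidate.
chickpeas only: max(2160/244, 927/41) = 22.61 servings → $13.57.
spinach only: max(2160/559, 927/174) = 5.328 servings → $4.79.
bell pepper only: max(2160/293, 927/9) = 103 servings → $82.40.
milk only: max(2160/308, 927/265) = 7.013 servings → $1.75.
chickpeas + spinach: intersection lies outside the first quadrant.
chickpeas + bell pepper with both targets exact would need a negative amount; discard.
chickpeas + milk with both tight: 5.514 servings and 2.645 servings → $3.97.
spinach + bell pepper: intersection lies outside the first quadrant.
spinach + milk with both tight: 3.034 servings and 1.506 servings → $3.11.
bell pepper + milk with both tight: 3.832 servings and 3.368 servings → $3.91.
So the least-cost plan costs $1.75.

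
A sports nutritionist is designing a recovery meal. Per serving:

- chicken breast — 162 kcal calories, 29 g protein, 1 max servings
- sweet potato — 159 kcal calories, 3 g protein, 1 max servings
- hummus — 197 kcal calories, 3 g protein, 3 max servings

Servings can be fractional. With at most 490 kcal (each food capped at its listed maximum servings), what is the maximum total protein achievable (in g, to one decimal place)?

34.6 g

Protein per kcal: chicken breast 0.179, sweet potato 0.01887, hummus 0.01523.
Take 1 serving of chicken breast: uses 162 kcal, +29.0 g protein (running total 29.0 g).
Take 1 serving of sweet potato: uses 159 kcal, +3.0 g protein (running total 32.0 g).
Take 0.8579 servings of hummus: uses 169 kcal, +2.6 g protein (running total 34.6 g).
Greedy by best ratio exhausts the calories allowance optimally: 34.6 g.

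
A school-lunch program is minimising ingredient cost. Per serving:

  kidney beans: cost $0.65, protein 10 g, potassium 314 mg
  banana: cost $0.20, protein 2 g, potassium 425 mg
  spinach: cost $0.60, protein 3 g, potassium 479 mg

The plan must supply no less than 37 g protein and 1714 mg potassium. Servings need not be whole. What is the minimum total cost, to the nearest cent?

$2.51

Check every corner: each single food scaled to meet both minima, and each pair solved so both constraints bind.
kidney beans only: max(37/10, 1714/314) = 5.459 servings → $3.55.
banana only: max(37/2, 1714/425) = 18.5 servings → $3.70.
spinach only: max(37/3, 1714/479) = 12.33 servings → $7.40.
kidney beans + banana with both tight: 3.395 servings and 1.525 servings → $2.51.
kidney beans + spinach with both tight: 3.269 servings and 1.435 servings → $2.99.
banana + spinach with both targets exact would need a negative amount; discard.
The minimum over all feasible corners is $2.51.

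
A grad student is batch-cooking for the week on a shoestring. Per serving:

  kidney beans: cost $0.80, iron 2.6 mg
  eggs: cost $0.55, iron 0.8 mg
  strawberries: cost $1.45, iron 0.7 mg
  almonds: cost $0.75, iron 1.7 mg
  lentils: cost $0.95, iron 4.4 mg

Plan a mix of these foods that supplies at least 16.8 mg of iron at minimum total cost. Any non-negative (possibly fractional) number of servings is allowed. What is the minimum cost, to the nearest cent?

$3.63

Cost per mg of iron: lentils $0.2159, kidney beans $0.3077, almonds $0.4412, eggs $0.6875, strawberries $2.0714.
With no serving limits, use only lentils: 16.8 mg / 4.4 mg = 3.818 servings × $0.95 = $3.63.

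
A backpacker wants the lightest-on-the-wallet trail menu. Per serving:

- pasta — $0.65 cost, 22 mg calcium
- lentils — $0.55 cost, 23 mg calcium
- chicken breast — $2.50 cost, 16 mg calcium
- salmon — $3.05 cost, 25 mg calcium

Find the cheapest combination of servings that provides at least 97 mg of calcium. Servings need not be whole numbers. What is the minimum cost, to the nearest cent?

Cost per mg of calcium: lentils $0.0239, pasta $0.0295, salmon $0.1220, chicken breast $0.1562.
With no serving limits, use only lentils: 97 mg / 23 mg = 4.217 servings × $0.55 = $2.32.

$2.32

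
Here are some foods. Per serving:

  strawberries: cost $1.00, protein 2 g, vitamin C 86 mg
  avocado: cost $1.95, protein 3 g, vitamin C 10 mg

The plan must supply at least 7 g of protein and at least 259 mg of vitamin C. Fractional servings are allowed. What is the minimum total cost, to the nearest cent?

$3.50

An LP optimum is at a vertex; with two nutrient constraints at most two foods are used. Check each candidate.
strawberries only: max(7/2, 259/86) = 3.5 servings → $3.50.
avocado only: max(7/3, 259/10) = 25.9 servings → $50.51.
strawberries + avocado with both tight: 2.971 servings and 0.3529 servings → $3.66.
So the least-cost plan costs $3.50.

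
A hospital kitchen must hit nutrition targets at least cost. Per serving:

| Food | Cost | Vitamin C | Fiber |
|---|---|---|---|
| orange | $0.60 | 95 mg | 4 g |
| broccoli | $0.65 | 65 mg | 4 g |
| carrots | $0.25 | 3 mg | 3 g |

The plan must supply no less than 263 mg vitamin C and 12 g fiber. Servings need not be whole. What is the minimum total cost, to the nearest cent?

orange only: max(263/95, 12/4) = 3 servings → $1.80.
broccoli only: max(263/65, 12/4) = 4.046 servings → $2.63.
carrots only: max(263/3, 12/3) = 87.67 servings → $21.92.
orange + broccoli with both tight: 2.267 servings and 0.7333 servings → $1.84.
orange + carrots with both tight: 2.758 servings and 0.3223 servings → $1.74.
broccoli + carrots: intersection lies outside the first quadrant.
So the least-cost plan costs $1.74.

$1.74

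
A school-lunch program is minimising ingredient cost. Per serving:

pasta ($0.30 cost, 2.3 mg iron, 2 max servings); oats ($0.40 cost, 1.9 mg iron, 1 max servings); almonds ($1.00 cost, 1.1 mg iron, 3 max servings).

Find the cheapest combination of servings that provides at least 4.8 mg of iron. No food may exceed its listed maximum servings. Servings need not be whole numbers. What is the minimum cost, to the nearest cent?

Cost per mg of iron: pasta $0.1304, oats $0.2105, almonds $0.9091.
Take 2 servings of pasta: +4.6 mg iron for $0.60 (total $0.60, still need 0.2 mg).
Take 0.1053 servings of oats: +0.2 mg iron for $0.04 (total $0.64, still need 0.0 mg).
Greedy by cheapest-per-mg is optimal for a single linear constraint, so the minimum cost is $0.64.

$0.64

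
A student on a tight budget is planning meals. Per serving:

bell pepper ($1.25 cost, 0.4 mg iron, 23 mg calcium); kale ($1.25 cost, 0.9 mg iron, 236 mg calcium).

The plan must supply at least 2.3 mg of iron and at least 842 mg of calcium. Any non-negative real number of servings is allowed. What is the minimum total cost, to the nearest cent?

At the optimum either one food covers both requirements or two foods hit both targets exactly; no other combination can be cheaper.
bell pepper only: max(2.3/0.4, 842/23) = 36.61 servings → $45.76.
kale only: max(2.3/0.9, 842/236) = 3.568 servings → $4.46.
bell pepper + kale: intersection lies outside the first quadrant.
So the least-cost plan costs $4.46.

$4.46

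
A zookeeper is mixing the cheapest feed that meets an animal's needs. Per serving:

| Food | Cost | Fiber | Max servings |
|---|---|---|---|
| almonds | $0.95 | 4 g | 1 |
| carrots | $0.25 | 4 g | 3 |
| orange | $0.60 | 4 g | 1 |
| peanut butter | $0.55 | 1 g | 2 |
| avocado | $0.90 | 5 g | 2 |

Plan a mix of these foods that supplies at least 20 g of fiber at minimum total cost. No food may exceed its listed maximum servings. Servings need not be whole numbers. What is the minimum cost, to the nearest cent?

$2.07

Cost per g of fiber: carrots $0.0625, orange $0.1500, avocado $0.1800, almonds $0.2375, peanut butter $0.5500.
Take 3 servings of carrots: +12.0 g fiber for $0.75 (total $0.75, still need 8.0 g).
Take 1 serving of orange: +4.0 g fiber for $0.60 (total $1.35, still need 4.0 g).
Take 0.8 servings of avocado: +4.0 g fiber for $0.72 (total $2.07, still need 0.0 g).
Greedy by cheapest-per-g is optimal for a single linear constraint, so the minimum cost is $2.07.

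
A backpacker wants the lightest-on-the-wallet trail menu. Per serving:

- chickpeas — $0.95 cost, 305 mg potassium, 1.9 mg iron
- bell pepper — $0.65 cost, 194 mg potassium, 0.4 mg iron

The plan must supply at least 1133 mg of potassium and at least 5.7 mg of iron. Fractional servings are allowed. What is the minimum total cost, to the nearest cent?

$3.53

An LP optimum is at a vertex; with two nutrient constraints at most two foods are used. Check each candidate.
chickpeas only: max(1133/305, 5.7/1.9) = 3.715 servings → $3.53.
bell pepper only: max(1133/194, 5.7/0.4) = 14.25 servings → $9.26.
chickpeas + bell pepper with both tight: 2.646 servings and 1.68 servings → $3.61.
Cheapest feasible corner: $3.53.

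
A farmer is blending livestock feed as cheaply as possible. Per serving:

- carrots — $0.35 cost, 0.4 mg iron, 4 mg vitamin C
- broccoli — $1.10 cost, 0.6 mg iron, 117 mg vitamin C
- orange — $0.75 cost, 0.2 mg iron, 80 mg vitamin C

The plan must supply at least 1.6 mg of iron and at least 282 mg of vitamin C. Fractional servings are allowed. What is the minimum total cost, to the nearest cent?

$2.78

For a min-cost LP with two ≥-constraints, a basic feasible solution has at most two positive variables.
carrots only: max(1.6/0.4, 282/4) = 70.5 servings → $24.68.
broccoli only: max(1.6/0.6, 282/117) = 2.667 servings → $2.93.
orange only: max(1.6/0.2, 282/80) = 8 servings → $6.00.
carrots + broccoli with both tight: 0.4054 servings and 2.396 servings → $2.78.
carrots + orange with both tight: 2.295 servings and 3.41 servings → $3.36.
broccoli + orange: the both-tight solution has a negative serving — not a feasible corner.
Cheapest feasible corner: $2.78.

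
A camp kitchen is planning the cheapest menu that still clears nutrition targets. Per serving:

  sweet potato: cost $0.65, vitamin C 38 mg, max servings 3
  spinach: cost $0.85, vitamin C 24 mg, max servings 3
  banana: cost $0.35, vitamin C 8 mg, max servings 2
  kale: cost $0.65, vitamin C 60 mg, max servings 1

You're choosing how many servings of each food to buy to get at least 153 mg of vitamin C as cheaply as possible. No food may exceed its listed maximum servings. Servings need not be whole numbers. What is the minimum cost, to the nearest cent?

$2.24

Cost per mg of vitamin C: kale $0.0108, sweet potato $0.0171, spinach $0.0354, banana $0.0437.
Take 1 serving of kale: +60.0 mg vitamin C for $0.65 (total $0.65, still need 93.0 mg).
Take 2.447 servings of sweet potato: +93.0 mg vitamin C for $1.59 (total $2.24, still need 0.0 mg).
Greedy by cheapest-per-mg is optimal for a single linear constraint, so the minimum cost is $2.24.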